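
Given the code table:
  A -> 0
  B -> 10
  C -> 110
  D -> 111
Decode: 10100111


Decoding:
10 -> B
10 -> B
0 -> A
111 -> D


Result: BBAD


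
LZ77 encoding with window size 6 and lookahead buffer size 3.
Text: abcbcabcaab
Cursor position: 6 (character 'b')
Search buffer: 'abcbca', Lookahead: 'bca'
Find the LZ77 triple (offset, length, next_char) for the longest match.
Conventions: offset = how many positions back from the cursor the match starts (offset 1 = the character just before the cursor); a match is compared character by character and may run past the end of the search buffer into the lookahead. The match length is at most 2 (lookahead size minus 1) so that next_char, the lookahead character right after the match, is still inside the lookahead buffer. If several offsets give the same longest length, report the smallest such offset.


Try each offset into the search buffer:
  offset=1 (pos 5, char 'a'): match length 0
  offset=2 (pos 4, char 'c'): match length 0
  offset=3 (pos 3, char 'b'): match length 2
  offset=4 (pos 2, char 'c'): match length 0
  offset=5 (pos 1, char 'b'): match length 2
  offset=6 (pos 0, char 'a'): match length 0
Longest match has length 2, found at offsets 3, 5; take the smallest, offset 3.
next_char = character at position 6 + 2 = 8 -> 'a'

Best match: offset=3, length=2 (matching 'bc' starting at position 3)
LZ77 triple: (3, 2, 'a')


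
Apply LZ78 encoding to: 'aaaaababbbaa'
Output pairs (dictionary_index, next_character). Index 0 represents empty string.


LZ78 encoding steps:
Dictionary: {0: ''}
Step 1: w='' (idx 0), next='a' -> output (0, 'a'), add 'a' as idx 1
Step 2: w='a' (idx 1), next='a' -> output (1, 'a'), add 'aa' as idx 2
Step 3: w='aa' (idx 2), next='b' -> output (2, 'b'), add 'aab' as idx 3
Step 4: w='a' (idx 1), next='b' -> output (1, 'b'), add 'ab' as idx 4
Step 5: w='' (idx 0), next='b' -> output (0, 'b'), add 'b' as idx 5
Step 6: w='b' (idx 5), next='a' -> output (5, 'a'), add 'ba' as idx 6
Step 7: w='a' (idx 1), end of input -> output (1, '')


Encoded: [(0, 'a'), (1, 'a'), (2, 'b'), (1, 'b'), (0, 'b'), (5, 'a'), (1, '')]


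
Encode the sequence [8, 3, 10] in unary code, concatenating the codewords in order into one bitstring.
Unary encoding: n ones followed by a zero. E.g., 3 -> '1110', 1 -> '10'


Encode each number as n ones followed by a terminating 0:
  8 -> 111111110 (9 bits)
  3 -> 1110 (4 bits)
  10 -> 11111111110 (11 bits)
Total length = 9 + 4 + 11 = 24 bits.

Unary([8, 3, 10]) = 111111110111011111111110 (24 bits)


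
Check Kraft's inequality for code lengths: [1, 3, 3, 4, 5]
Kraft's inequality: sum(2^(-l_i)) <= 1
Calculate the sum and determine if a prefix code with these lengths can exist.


Sum = 2^(-1) + 2^(-3) + 2^(-3) + 2^(-4) + 2^(-5)
    = 0.5 + 0.125 + 0.125 + 0.0625 + 0.03125
    = 27/32 = 0.84375
Since 0.84375 <= 1, Kraft's inequality IS satisfied.
A prefix code with these lengths CAN exist.

Kraft sum = 0.84375. Satisfied.


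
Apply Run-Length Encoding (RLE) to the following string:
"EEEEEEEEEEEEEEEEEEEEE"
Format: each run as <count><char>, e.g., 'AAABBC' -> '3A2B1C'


Scanning runs left to right:
  i=0: run of 'E' x 21 -> '21E'

RLE = 21E


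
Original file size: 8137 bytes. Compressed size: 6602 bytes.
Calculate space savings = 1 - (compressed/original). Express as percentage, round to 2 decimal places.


ratio = compressed/original = 6602/8137 = 0.811356
savings = 1 - ratio = 1 - 0.811356 = 0.188644
as a percentage: 0.188644 * 100 = 18.86%

Space savings = 1 - 6602/8137 = 18.86%


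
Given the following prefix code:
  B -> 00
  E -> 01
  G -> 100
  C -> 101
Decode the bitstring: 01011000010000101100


Decoding step by step:
Bits 01 -> E
Bits 01 -> E
Bits 100 -> G
Bits 00 -> B
Bits 100 -> G
Bits 00 -> B
Bits 101 -> C
Bits 100 -> G


Decoded message: EEGBGBCG


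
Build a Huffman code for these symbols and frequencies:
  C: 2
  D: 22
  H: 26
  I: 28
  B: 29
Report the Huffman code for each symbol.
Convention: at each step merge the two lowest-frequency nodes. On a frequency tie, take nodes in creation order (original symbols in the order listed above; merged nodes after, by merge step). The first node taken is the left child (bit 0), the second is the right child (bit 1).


Huffman tree construction:
Step 1: Merge C(2) + D(22) = 24
Step 2: Merge (C+D)(24) + H(26) = 50
Step 3: Merge I(28) + B(29) = 57
Step 4: Merge ((C+D)+H)(50) + (I+B)(57) = 107
Read each symbol's code off the tree from the root (left child = 0, right child = 1).

Codes:
  C: 000 (length 3)
  D: 001 (length 3)
  H: 01 (length 2)
  I: 10 (length 2)
  B: 11 (length 2)
Average code length: 238/107 = 2.2243 bits/symbol


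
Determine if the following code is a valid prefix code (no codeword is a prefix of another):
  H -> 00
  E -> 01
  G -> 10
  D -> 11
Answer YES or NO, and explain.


Checking each pair (does one codeword prefix another?):
  H='00' vs E='01': no prefix
  H='00' vs G='10': no prefix
  H='00' vs D='11': no prefix
  E='01' vs H='00': no prefix
  E='01' vs G='10': no prefix
  E='01' vs D='11': no prefix
  G='10' vs H='00': no prefix
  G='10' vs E='01': no prefix
  G='10' vs D='11': no prefix
  D='11' vs H='00': no prefix
  D='11' vs E='01': no prefix
  D='11' vs G='10': no prefix
No violation found over all pairs.

YES -- this is a valid prefix code. No codeword is a prefix of any other codeword.


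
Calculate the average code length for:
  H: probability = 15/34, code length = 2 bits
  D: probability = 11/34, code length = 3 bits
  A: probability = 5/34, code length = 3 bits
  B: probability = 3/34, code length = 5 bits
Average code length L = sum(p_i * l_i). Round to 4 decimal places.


Weighted contributions p_i * l_i:
  H: (15/34) * 2 = 30/34
  D: (11/34) * 3 = 33/34
  A: (5/34) * 3 = 15/34
  B: (3/34) * 5 = 15/34
Sum = (30 + 33 + 15 + 15)/34 = 93/34

L = 93/34 = 2.7353 bits/symbol


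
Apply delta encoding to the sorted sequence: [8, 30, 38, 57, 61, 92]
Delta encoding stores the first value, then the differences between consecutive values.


First value: 8
Deltas:
  30 - 8 = 22
  38 - 30 = 8
  57 - 38 = 19
  61 - 57 = 4
  92 - 61 = 31


Delta encoded: [8, 22, 8, 19, 4, 31]


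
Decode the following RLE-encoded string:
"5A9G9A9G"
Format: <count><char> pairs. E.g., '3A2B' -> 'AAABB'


Expanding each <count><char> pair:
  5A -> 'AAAAA'
  9G -> 'GGGGGGGGG'
  9A -> 'AAAAAAAAA'
  9G -> 'GGGGGGGGG'

Decoded = AAAAAGGGGGGGGGAAAAAAAAAGGGGGGGGG


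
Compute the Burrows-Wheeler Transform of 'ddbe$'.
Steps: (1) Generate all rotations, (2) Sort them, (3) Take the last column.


Rotations (sorted):
  0: $ddbe -> last char: e
  1: be$dd -> last char: d
  2: dbe$d -> last char: d
  3: ddbe$ -> last char: $
  4: e$ddb -> last char: b


BWT = edd$b


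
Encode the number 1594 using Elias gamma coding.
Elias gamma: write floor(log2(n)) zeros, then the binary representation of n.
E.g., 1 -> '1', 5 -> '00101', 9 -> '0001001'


num_bits = floor(log2(1594)) + 1 = 11
leading_zeros = num_bits - 1 = 10
binary(1594) = 11000111010

Elias gamma(1594) = '0000000000' + '11000111010' = 000000000011000111010 (21 bits)


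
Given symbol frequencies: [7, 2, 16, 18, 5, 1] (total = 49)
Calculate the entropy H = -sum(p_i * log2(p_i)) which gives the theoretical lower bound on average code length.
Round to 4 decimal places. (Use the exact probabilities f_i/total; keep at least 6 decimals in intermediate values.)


Per-symbol terms -p_i * log2(p_i) with p_i = f_i/49:
  p = 7/49 = 0.142857: log2(p) = -2.807355, -p*log2(p) = 0.401051
  p = 2/49 = 0.040816: log2(p) = -4.614710, -p*log2(p) = 0.188356
  p = 16/49 = 0.326531: log2(p) = -1.614710, -p*log2(p) = 0.527252
  p = 18/49 = 0.367347: log2(p) = -1.444785, -p*log2(p) = 0.530737
  p = 5/49 = 0.102041: log2(p) = -3.292782, -p*log2(p) = 0.335998
  p = 1/49 = 0.020408: log2(p) = -5.614710, -p*log2(p) = 0.114586
H = 0.401051 + 0.188356 + 0.527252 + 0.530737 + 0.335998 + 0.114586 = 2.097980

H = 2.098 bits/symbol


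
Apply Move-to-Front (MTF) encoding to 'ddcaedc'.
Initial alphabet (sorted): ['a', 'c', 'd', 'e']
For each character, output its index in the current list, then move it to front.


MTF encoding:
'd': index 2 in ['a', 'c', 'd', 'e'] -> ['d', 'a', 'c', 'e']
'd': index 0 in ['d', 'a', 'c', 'e'] -> ['d', 'a', 'c', 'e']
'c': index 2 in ['d', 'a', 'c', 'e'] -> ['c', 'd', 'a', 'e']
'a': index 2 in ['c', 'd', 'a', 'e'] -> ['a', 'c', 'd', 'e']
'e': index 3 in ['a', 'c', 'd', 'e'] -> ['e', 'a', 'c', 'd']
'd': index 3 in ['e', 'a', 'c', 'd'] -> ['d', 'e', 'a', 'c']
'c': index 3 in ['d', 'e', 'a', 'c'] -> ['c', 'd', 'e', 'a']


Output: [2, 0, 2, 2, 3, 3, 3]


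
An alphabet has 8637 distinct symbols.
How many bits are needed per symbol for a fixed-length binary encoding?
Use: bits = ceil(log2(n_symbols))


log2(8637) = 13.0763
Bracket: 2^13 = 8192 < 8637 <= 2^14 = 16384
So ceil(log2(8637)) = 14

bits = ceil(log2(8637)) = ceil(13.0763) = 14 bits


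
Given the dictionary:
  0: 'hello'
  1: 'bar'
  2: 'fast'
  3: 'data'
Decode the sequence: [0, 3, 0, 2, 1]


Look up each index in the dictionary:
  0 -> 'hello'
  3 -> 'data'
  0 -> 'hello'
  2 -> 'fast'
  1 -> 'bar'

Decoded: "hello data hello fast bar"


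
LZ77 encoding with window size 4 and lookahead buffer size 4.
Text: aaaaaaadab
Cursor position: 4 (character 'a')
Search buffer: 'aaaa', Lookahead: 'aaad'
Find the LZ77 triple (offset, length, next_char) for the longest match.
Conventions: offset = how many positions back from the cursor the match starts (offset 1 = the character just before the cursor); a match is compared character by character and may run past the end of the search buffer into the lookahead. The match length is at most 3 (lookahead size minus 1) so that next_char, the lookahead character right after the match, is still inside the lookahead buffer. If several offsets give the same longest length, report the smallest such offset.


Try each offset into the search buffer:
  offset=1 (pos 3, char 'a'): match length 3
  offset=2 (pos 2, char 'a'): match length 3
  offset=3 (pos 1, char 'a'): match length 3
  offset=4 (pos 0, char 'a'): match length 3
Longest match has length 3, found at offsets 1, 2, 3, 4; take the smallest, offset 1.
next_char = character at position 4 + 3 = 7 -> 'd'

Best match: offset=1, length=3 (matching 'aaa' starting at position 3)
LZ77 triple: (1, 3, 'd')


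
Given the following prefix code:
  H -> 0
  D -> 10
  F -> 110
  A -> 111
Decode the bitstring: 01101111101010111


Decoding step by step:
Bits 0 -> H
Bits 110 -> F
Bits 111 -> A
Bits 110 -> F
Bits 10 -> D
Bits 10 -> D
Bits 111 -> A


Decoded message: HFAFDDA


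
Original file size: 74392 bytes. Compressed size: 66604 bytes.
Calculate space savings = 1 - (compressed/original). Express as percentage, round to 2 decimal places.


ratio = compressed/original = 66604/74392 = 0.895311
savings = 1 - ratio = 1 - 0.895311 = 0.104689
as a percentage: 0.104689 * 100 = 10.47%

Space savings = 1 - 66604/74392 = 10.47%


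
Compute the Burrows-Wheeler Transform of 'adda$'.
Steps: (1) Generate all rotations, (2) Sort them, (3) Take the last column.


Rotations (sorted):
  0: $adda -> last char: a
  1: a$add -> last char: d
  2: adda$ -> last char: $
  3: da$ad -> last char: d
  4: dda$a -> last char: a


BWT = ad$da


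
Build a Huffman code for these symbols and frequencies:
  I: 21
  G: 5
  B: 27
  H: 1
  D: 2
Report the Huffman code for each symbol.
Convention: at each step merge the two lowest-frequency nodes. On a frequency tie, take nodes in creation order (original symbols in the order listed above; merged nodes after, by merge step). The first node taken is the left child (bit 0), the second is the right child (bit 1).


Huffman tree construction:
Step 1: Merge H(1) + D(2) = 3
Step 2: Merge (H+D)(3) + G(5) = 8
Step 3: Merge ((H+D)+G)(8) + I(21) = 29
Step 4: Merge B(27) + (((H+D)+G)+I)(29) = 56
Read each symbol's code off the tree from the root (left child = 0, right child = 1).

Codes:
  I: 11 (length 2)
  G: 101 (length 3)
  B: 0 (length 1)
  H: 1000 (length 4)
  D: 1001 (length 4)
Average code length: 96/56 = 1.7143 bits/symbol


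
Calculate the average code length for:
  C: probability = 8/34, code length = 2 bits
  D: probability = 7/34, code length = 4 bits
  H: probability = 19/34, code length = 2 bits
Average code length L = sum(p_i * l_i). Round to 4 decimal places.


Weighted contributions p_i * l_i:
  C: (8/34) * 2 = 16/34
  D: (7/34) * 4 = 28/34
  H: (19/34) * 2 = 38/34
Sum = (16 + 28 + 38)/34 = 82/34

L = 82/34 = 2.4118 bits/symbol


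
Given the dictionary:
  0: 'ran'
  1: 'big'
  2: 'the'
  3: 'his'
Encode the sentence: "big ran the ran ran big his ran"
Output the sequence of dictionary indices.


Look up each word in the dictionary:
  'big' -> 1
  'ran' -> 0
  'the' -> 2
  'ran' -> 0
  'ran' -> 0
  'big' -> 1
  'his' -> 3
  'ran' -> 0

Encoded: [1, 0, 2, 0, 0, 1, 3, 0]


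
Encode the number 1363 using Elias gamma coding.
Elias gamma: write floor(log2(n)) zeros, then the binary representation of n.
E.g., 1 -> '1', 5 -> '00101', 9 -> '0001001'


num_bits = floor(log2(1363)) + 1 = 11
leading_zeros = num_bits - 1 = 10
binary(1363) = 10101010011

Elias gamma(1363) = '0000000000' + '10101010011' = 000000000010101010011 (21 bits)


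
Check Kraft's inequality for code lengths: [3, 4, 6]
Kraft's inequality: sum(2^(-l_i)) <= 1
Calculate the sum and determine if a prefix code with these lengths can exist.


Sum = 2^(-3) + 2^(-4) + 2^(-6)
    = 0.125 + 0.0625 + 0.015625
    = 13/64 = 0.203125
Since 0.203125 <= 1, Kraft's inequality IS satisfied.
A prefix code with these lengths CAN exist.

Kraft sum = 0.203125. Satisfied.


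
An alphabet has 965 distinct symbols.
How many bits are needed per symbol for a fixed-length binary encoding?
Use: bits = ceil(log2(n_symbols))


log2(965) = 9.9144
Bracket: 2^9 = 512 < 965 <= 2^10 = 1024
So ceil(log2(965)) = 10

bits = ceil(log2(965)) = ceil(9.9144) = 10 bits


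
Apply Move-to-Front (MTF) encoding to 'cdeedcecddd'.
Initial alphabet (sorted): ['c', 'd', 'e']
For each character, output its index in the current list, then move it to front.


MTF encoding:
'c': index 0 in ['c', 'd', 'e'] -> ['c', 'd', 'e']
'd': index 1 in ['c', 'd', 'e'] -> ['d', 'c', 'e']
'e': index 2 in ['d', 'c', 'e'] -> ['e', 'd', 'c']
'e': index 0 in ['e', 'd', 'c'] -> ['e', 'd', 'c']
'd': index 1 in ['e', 'd', 'c'] -> ['d', 'e', 'c']
'c': index 2 in ['d', 'e', 'c'] -> ['c', 'd', 'e']
'e': index 2 in ['c', 'd', 'e'] -> ['e', 'c', 'd']
'c': index 1 in ['e', 'c', 'd'] -> ['c', 'e', 'd']
'd': index 2 in ['c', 'e', 'd'] -> ['d', 'c', 'e']
'd': index 0 in ['d', 'c', 'e'] -> ['d', 'c', 'e']
'd': index 0 in ['d', 'c', 'e'] -> ['d', 'c', 'e']


Output: [0, 1, 2, 0, 1, 2, 2, 1, 2, 0, 0]


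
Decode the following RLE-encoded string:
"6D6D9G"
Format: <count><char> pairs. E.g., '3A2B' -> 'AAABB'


Expanding each <count><char> pair:
  6D -> 'DDDDDD'
  6D -> 'DDDDDD'
  9G -> 'GGGGGGGGG'

Decoded = DDDDDDDDDDDDGGGGGGGGG


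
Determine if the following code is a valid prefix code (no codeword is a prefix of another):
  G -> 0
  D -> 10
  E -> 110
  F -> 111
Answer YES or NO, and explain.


Checking each pair (does one codeword prefix another?):
  G='0' vs D='10': no prefix
  G='0' vs E='110': no prefix
  G='0' vs F='111': no prefix
  D='10' vs G='0': no prefix
  D='10' vs E='110': no prefix
  D='10' vs F='111': no prefix
  E='110' vs G='0': no prefix
  E='110' vs D='10': no prefix
  E='110' vs F='111': no prefix
  F='111' vs G='0': no prefix
  F='111' vs D='10': no prefix
  F='111' vs E='110': no prefix
No violation found over all pairs.

YES -- this is a valid prefix code. No codeword is a prefix of any other codeword.


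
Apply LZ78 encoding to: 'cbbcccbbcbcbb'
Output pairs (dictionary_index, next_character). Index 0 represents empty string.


LZ78 encoding steps:
Dictionary: {0: ''}
Step 1: w='' (idx 0), next='c' -> output (0, 'c'), add 'c' as idx 1
Step 2: w='' (idx 0), next='b' -> output (0, 'b'), add 'b' as idx 2
Step 3: w='b' (idx 2), next='c' -> output (2, 'c'), add 'bc' as idx 3
Step 4: w='c' (idx 1), next='c' -> output (1, 'c'), add 'cc' as idx 4
Step 5: w='b' (idx 2), next='b' -> output (2, 'b'), add 'bb' as idx 5
Step 6: w='c' (idx 1), next='b' -> output (1, 'b'), add 'cb' as idx 6
Step 7: w='cb' (idx 6), next='b' -> output (6, 'b'), add 'cbb' as idx 7


Encoded: [(0, 'c'), (0, 'b'), (2, 'c'), (1, 'c'), (2, 'b'), (1, 'b'), (6, 'b')]


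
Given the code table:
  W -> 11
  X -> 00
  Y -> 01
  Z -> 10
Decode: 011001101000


Decoding:
01 -> Y
10 -> Z
01 -> Y
10 -> Z
10 -> Z
00 -> X


Result: YZYZZX


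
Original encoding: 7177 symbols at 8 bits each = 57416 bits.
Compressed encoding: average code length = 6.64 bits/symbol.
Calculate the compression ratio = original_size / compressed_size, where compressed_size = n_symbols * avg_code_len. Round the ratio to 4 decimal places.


original_size = n_symbols * orig_bits = 7177 * 8 = 57416 bits
compressed_size = n_symbols * avg_code_len = 7177 * 6.64 = 47655.28 bits
ratio = original_size / compressed_size = 57416 / 47655.28 = 1.2048

Compression ratio = 1.2048


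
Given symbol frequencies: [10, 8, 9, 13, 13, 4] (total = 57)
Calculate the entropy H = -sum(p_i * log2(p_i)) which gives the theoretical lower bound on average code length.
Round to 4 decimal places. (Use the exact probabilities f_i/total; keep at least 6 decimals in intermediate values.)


Per-symbol terms -p_i * log2(p_i) with p_i = f_i/57:
  p = 10/57 = 0.175439: log2(p) = -2.510962, -p*log2(p) = 0.440520
  p = 8/57 = 0.140351: log2(p) = -2.832890, -p*log2(p) = 0.397599
  p = 9/57 = 0.157895: log2(p) = -2.662965, -p*log2(p) = 0.420468
  p = 13/57 = 0.228070: log2(p) = -2.132450, -p*log2(p) = 0.486348
  p = 13/57 = 0.228070: log2(p) = -2.132450, -p*log2(p) = 0.486348
  p = 4/57 = 0.070175: log2(p) = -3.832890, -p*log2(p) = 0.268975
H = 0.440520 + 0.397599 + 0.420468 + 0.486348 + 0.486348 + 0.268975 = 2.500258

H = 2.5003 bits/symbol


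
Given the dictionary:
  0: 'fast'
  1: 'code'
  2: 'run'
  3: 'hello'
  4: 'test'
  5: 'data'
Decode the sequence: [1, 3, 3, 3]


Look up each index in the dictionary:
  1 -> 'code'
  3 -> 'hello'
  3 -> 'hello'
  3 -> 'hello'

Decoded: "code hello hello hello"


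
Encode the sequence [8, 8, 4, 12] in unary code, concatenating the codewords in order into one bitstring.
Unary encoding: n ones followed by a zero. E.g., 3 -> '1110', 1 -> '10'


Encode each number as n ones followed by a terminating 0:
  8 -> 111111110 (9 bits)
  8 -> 111111110 (9 bits)
  4 -> 11110 (5 bits)
  12 -> 1111111111110 (13 bits)
Total length = 9 + 9 + 5 + 13 = 36 bits.

Unary([8, 8, 4, 12]) = 111111110111111110111101111111111110 (36 bits)


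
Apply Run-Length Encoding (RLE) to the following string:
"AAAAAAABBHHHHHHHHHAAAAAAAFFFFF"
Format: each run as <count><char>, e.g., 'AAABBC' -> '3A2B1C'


Scanning runs left to right:
  i=0: run of 'A' x 7 -> '7A'
  i=7: run of 'B' x 2 -> '2B'
  i=9: run of 'H' x 9 -> '9H'
  i=18: run of 'A' x 7 -> '7A'
  i=25: run of 'F' x 5 -> '5F'

RLE = 7A2B9H7A5F


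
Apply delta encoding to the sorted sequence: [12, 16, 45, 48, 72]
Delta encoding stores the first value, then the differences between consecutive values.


First value: 12
Deltas:
  16 - 12 = 4
  45 - 16 = 29
  48 - 45 = 3
  72 - 48 = 24


Delta encoded: [12, 4, 29, 3, 24]


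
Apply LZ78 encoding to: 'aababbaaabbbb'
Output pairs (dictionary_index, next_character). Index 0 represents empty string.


LZ78 encoding steps:
Dictionary: {0: ''}
Step 1: w='' (idx 0), next='a' -> output (0, 'a'), add 'a' as idx 1
Step 2: w='a' (idx 1), next='b' -> output (1, 'b'), add 'ab' as idx 2
Step 3: w='ab' (idx 2), next='b' -> output (2, 'b'), add 'abb' as idx 3
Step 4: w='a' (idx 1), next='a' -> output (1, 'a'), add 'aa' as idx 4
Step 5: w='abb' (idx 3), next='b' -> output (3, 'b'), add 'abbb' as idx 5
Step 6: w='' (idx 0), next='b' -> output (0, 'b'), add 'b' as idx 6


Encoded: [(0, 'a'), (1, 'b'), (2, 'b'), (1, 'a'), (3, 'b'), (0, 'b')]


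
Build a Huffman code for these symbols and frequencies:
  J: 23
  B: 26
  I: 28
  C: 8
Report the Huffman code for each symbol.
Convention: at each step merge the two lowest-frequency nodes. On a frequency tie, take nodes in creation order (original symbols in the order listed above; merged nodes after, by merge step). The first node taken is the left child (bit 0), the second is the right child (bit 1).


Huffman tree construction:
Step 1: Merge C(8) + J(23) = 31
Step 2: Merge B(26) + I(28) = 54
Step 3: Merge (C+J)(31) + (B+I)(54) = 85
Read each symbol's code off the tree from the root (left child = 0, right child = 1).

Codes:
  J: 01 (length 2)
  B: 10 (length 2)
  I: 11 (length 2)
  C: 00 (length 2)
Average code length: 170/85 = 2.0000 bits/symbol


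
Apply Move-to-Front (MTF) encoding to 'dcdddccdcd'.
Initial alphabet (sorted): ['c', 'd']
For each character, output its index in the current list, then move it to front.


MTF encoding:
'd': index 1 in ['c', 'd'] -> ['d', 'c']
'c': index 1 in ['d', 'c'] -> ['c', 'd']
'd': index 1 in ['c', 'd'] -> ['d', 'c']
'd': index 0 in ['d', 'c'] -> ['d', 'c']
'd': index 0 in ['d', 'c'] -> ['d', 'c']
'c': index 1 in ['d', 'c'] -> ['c', 'd']
'c': index 0 in ['c', 'd'] -> ['c', 'd']
'd': index 1 in ['c', 'd'] -> ['d', 'c']
'c': index 1 in ['d', 'c'] -> ['c', 'd']
'd': index 1 in ['c', 'd'] -> ['d', 'c']


Output: [1, 1, 1, 0, 0, 1, 0, 1, 1, 1]


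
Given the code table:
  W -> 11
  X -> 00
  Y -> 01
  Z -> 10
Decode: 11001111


Decoding:
11 -> W
00 -> X
11 -> W
11 -> W


Result: WXWW


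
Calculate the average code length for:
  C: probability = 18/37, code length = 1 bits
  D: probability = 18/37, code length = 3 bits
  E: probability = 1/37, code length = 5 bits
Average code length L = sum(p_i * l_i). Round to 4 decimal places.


Weighted contributions p_i * l_i:
  C: (18/37) * 1 = 18/37
  D: (18/37) * 3 = 54/37
  E: (1/37) * 5 = 5/37
Sum = (18 + 54 + 5)/37 = 77/37

L = 77/37 = 2.0811 bits/symbol


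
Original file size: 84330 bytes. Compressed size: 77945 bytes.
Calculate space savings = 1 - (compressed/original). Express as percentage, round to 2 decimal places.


ratio = compressed/original = 77945/84330 = 0.924286
savings = 1 - ratio = 1 - 0.924286 = 0.075714
as a percentage: 0.075714 * 100 = 7.57%

Space savings = 1 - 77945/84330 = 7.57%


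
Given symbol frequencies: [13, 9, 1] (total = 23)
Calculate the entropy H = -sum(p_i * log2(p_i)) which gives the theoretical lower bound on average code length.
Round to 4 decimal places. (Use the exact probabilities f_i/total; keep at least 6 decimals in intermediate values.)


Per-symbol terms -p_i * log2(p_i) with p_i = f_i/23:
  p = 13/23 = 0.565217: log2(p) = -0.823122, -p*log2(p) = 0.465243
  p = 9/23 = 0.391304: log2(p) = -1.353637, -p*log2(p) = 0.529684
  p = 1/23 = 0.043478: log2(p) = -4.523562, -p*log2(p) = 0.196677
H = 0.465243 + 0.529684 + 0.196677 = 1.191604

H = 1.1916 bits/symbol


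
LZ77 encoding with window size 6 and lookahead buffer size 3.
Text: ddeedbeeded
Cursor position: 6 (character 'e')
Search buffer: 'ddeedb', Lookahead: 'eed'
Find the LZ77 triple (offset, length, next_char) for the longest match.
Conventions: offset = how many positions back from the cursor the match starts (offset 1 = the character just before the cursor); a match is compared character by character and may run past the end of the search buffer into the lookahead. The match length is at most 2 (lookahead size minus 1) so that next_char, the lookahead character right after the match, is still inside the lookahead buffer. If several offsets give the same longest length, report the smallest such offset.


Try each offset into the search buffer:
  offset=1 (pos 5, char 'b'): match length 0
  offset=2 (pos 4, char 'd'): match length 0
  offset=3 (pos 3, char 'e'): match length 1
  offset=4 (pos 2, char 'e'): match length 2
  offset=5 (pos 1, char 'd'): match length 0
  offset=6 (pos 0, char 'd'): match length 0
Longest match has length 2 at offset 4.
next_char = character at position 6 + 2 = 8 -> 'd'

Best match: offset=4, length=2 (matching 'ee' starting at position 2)
LZ77 triple: (4, 2, 'd')


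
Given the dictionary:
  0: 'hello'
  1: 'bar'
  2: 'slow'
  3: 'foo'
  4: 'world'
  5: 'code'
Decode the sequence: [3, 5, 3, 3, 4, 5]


Look up each index in the dictionary:
  3 -> 'foo'
  5 -> 'code'
  3 -> 'foo'
  3 -> 'foo'
  4 -> 'world'
  5 -> 'code'

Decoded: "foo code foo foo world code"


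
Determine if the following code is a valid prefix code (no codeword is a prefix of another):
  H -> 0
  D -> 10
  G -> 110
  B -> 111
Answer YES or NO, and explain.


Checking each pair (does one codeword prefix another?):
  H='0' vs D='10': no prefix
  H='0' vs G='110': no prefix
  H='0' vs B='111': no prefix
  D='10' vs H='0': no prefix
  D='10' vs G='110': no prefix
  D='10' vs B='111': no prefix
  G='110' vs H='0': no prefix
  G='110' vs D='10': no prefix
  G='110' vs B='111': no prefix
  B='111' vs H='0': no prefix
  B='111' vs D='10': no prefix
  B='111' vs G='110': no prefix
No violation found over all pairs.

YES -- this is a valid prefix code. No codeword is a prefix of any other codeword.


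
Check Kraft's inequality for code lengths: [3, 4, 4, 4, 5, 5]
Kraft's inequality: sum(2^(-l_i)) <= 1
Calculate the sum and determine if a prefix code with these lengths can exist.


Sum = 2^(-3) + 2^(-4) + 2^(-4) + 2^(-4) + 2^(-5) + 2^(-5)
    = 0.125 + 0.0625 + 0.0625 + 0.0625 + 0.03125 + 0.03125
    = 12/32 = 0.375
Since 0.375 <= 1, Kraft's inequality IS satisfied.
A prefix code with these lengths CAN exist.

Kraft sum = 0.375. Satisfied.


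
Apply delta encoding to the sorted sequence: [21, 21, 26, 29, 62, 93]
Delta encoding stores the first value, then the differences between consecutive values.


First value: 21
Deltas:
  21 - 21 = 0
  26 - 21 = 5
  29 - 26 = 3
  62 - 29 = 33
  93 - 62 = 31


Delta encoded: [21, 0, 5, 3, 33, 31]


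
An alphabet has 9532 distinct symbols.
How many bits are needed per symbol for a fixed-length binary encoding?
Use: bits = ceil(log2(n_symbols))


log2(9532) = 13.2186
Bracket: 2^13 = 8192 < 9532 <= 2^14 = 16384
So ceil(log2(9532)) = 14

bits = ceil(log2(9532)) = ceil(13.2186) = 14 bits


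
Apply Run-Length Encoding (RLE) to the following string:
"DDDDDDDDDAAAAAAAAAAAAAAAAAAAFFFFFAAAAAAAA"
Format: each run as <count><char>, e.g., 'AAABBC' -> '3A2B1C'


Scanning runs left to right:
  i=0: run of 'D' x 9 -> '9D'
  i=9: run of 'A' x 19 -> '19A'
  i=28: run of 'F' x 5 -> '5F'
  i=33: run of 'A' x 8 -> '8A'

RLE = 9D19A5F8A


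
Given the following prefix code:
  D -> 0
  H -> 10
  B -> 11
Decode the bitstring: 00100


Decoding step by step:
Bits 0 -> D
Bits 0 -> D
Bits 10 -> H
Bits 0 -> D


Decoded message: DDHD


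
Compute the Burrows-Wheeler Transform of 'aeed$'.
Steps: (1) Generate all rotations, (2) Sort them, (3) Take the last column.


Rotations (sorted):
  0: $aeed -> last char: d
  1: aeed$ -> last char: $
  2: d$aee -> last char: e
  3: ed$ae -> last char: e
  4: eed$a -> last char: a


BWT = d$eea


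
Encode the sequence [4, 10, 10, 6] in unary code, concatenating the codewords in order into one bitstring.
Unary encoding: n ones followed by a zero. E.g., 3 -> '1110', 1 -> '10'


Encode each number as n ones followed by a terminating 0:
  4 -> 11110 (5 bits)
  10 -> 11111111110 (11 bits)
  10 -> 11111111110 (11 bits)
  6 -> 1111110 (7 bits)
Total length = 5 + 11 + 11 + 7 = 34 bits.

Unary([4, 10, 10, 6]) = 1111011111111110111111111101111110 (34 bits)


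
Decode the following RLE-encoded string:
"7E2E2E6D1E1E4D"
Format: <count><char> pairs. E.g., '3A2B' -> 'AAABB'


Expanding each <count><char> pair:
  7E -> 'EEEEEEE'
  2E -> 'EE'
  2E -> 'EE'
  6D -> 'DDDDDD'
  1E -> 'E'
  1E -> 'E'
  4D -> 'DDDD'

Decoded = EEEEEEEEEEEDDDDDDEEDDDD


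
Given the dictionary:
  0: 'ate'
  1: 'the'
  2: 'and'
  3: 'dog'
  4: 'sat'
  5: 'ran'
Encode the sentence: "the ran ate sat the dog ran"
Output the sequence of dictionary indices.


Look up each word in the dictionary:
  'the' -> 1
  'ran' -> 5
  'ate' -> 0
  'sat' -> 4
  'the' -> 1
  'dog' -> 3
  'ran' -> 5

Encoded: [1, 5, 0, 4, 1, 3, 5]


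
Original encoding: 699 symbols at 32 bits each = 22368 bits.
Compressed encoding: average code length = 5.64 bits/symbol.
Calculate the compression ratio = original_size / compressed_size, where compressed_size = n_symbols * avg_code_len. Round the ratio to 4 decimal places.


original_size = n_symbols * orig_bits = 699 * 32 = 22368 bits
compressed_size = n_symbols * avg_code_len = 699 * 5.64 = 3942.36 bits
ratio = original_size / compressed_size = 22368 / 3942.36 = 5.6738

Compression ratio = 5.6738


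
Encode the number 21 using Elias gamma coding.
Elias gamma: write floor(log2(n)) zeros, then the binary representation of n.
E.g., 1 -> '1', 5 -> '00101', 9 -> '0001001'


num_bits = floor(log2(21)) + 1 = 5
leading_zeros = num_bits - 1 = 4
binary(21) = 10101

Elias gamma(21) = '0000' + '10101' = 000010101 (9 bits)


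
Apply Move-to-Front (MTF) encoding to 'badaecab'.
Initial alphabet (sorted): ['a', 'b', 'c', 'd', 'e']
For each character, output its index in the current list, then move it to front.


MTF encoding:
'b': index 1 in ['a', 'b', 'c', 'd', 'e'] -> ['b', 'a', 'c', 'd', 'e']
'a': index 1 in ['b', 'a', 'c', 'd', 'e'] -> ['a', 'b', 'c', 'd', 'e']
'd': index 3 in ['a', 'b', 'c', 'd', 'e'] -> ['d', 'a', 'b', 'c', 'e']
'a': index 1 in ['d', 'a', 'b', 'c', 'e'] -> ['a', 'd', 'b', 'c', 'e']
'e': index 4 in ['a', 'd', 'b', 'c', 'e'] -> ['e', 'a', 'd', 'b', 'c']
'c': index 4 in ['e', 'a', 'd', 'b', 'c'] -> ['c', 'e', 'a', 'd', 'b']
'a': index 2 in ['c', 'e', 'a', 'd', 'b'] -> ['a', 'c', 'e', 'd', 'b']
'b': index 4 in ['a', 'c', 'e', 'd', 'b'] -> ['b', 'a', 'c', 'e', 'd']


Output: [1, 1, 3, 1, 4, 4, 2, 4]


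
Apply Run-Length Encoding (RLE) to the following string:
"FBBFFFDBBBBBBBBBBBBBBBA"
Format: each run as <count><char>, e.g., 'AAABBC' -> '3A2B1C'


Scanning runs left to right:
  i=0: run of 'F' x 1 -> '1F'
  i=1: run of 'B' x 2 -> '2B'
  i=3: run of 'F' x 3 -> '3F'
  i=6: run of 'D' x 1 -> '1D'
  i=7: run of 'B' x 15 -> '15B'
  i=22: run of 'A' x 1 -> '1A'

RLE = 1F2B3F1D15B1A


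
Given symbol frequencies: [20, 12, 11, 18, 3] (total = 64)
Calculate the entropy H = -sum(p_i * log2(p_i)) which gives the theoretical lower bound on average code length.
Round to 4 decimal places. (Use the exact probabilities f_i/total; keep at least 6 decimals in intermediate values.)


Per-symbol terms -p_i * log2(p_i) with p_i = f_i/64:
  p = 20/64 = 0.312500: log2(p) = -1.678072, -p*log2(p) = 0.524397
  p = 12/64 = 0.187500: log2(p) = -2.415037, -p*log2(p) = 0.452820
  p = 11/64 = 0.171875: log2(p) = -2.540568, -p*log2(p) = 0.436660
  p = 18/64 = 0.281250: log2(p) = -1.830075, -p*log2(p) = 0.514709
  p = 3/64 = 0.046875: log2(p) = -4.415037, -p*log2(p) = 0.206955
H = 0.524397 + 0.452820 + 0.436660 + 0.514709 + 0.206955 = 2.135541

H = 2.1355 bits/symbol


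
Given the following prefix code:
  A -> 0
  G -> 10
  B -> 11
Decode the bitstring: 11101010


Decoding step by step:
Bits 11 -> B
Bits 10 -> G
Bits 10 -> G
Bits 10 -> G


Decoded message: BGGG


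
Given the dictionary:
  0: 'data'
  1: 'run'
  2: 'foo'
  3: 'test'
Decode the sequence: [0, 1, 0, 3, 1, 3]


Look up each index in the dictionary:
  0 -> 'data'
  1 -> 'run'
  0 -> 'data'
  3 -> 'test'
  1 -> 'run'
  3 -> 'test'

Decoded: "data run data test run test"


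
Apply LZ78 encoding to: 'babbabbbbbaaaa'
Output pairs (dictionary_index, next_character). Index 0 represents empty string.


LZ78 encoding steps:
Dictionary: {0: ''}
Step 1: w='' (idx 0), next='b' -> output (0, 'b'), add 'b' as idx 1
Step 2: w='' (idx 0), next='a' -> output (0, 'a'), add 'a' as idx 2
Step 3: w='b' (idx 1), next='b' -> output (1, 'b'), add 'bb' as idx 3
Step 4: w='a' (idx 2), next='b' -> output (2, 'b'), add 'ab' as idx 4
Step 5: w='bb' (idx 3), next='b' -> output (3, 'b'), add 'bbb' as idx 5
Step 6: w='b' (idx 1), next='a' -> output (1, 'a'), add 'ba' as idx 6
Step 7: w='a' (idx 2), next='a' -> output (2, 'a'), add 'aa' as idx 7
Step 8: w='a' (idx 2), end of input -> output (2, '')


Encoded: [(0, 'b'), (0, 'a'), (1, 'b'), (2, 'b'), (3, 'b'), (1, 'a'), (2, 'a'), (2, '')]


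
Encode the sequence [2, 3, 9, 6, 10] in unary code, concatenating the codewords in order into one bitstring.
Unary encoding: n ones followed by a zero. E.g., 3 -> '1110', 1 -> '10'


Encode each number as n ones followed by a terminating 0:
  2 -> 110 (3 bits)
  3 -> 1110 (4 bits)
  9 -> 1111111110 (10 bits)
  6 -> 1111110 (7 bits)
  10 -> 11111111110 (11 bits)
Total length = 3 + 4 + 10 + 7 + 11 = 35 bits.

Unary([2, 3, 9, 6, 10]) = 11011101111111110111111011111111110 (35 bits)


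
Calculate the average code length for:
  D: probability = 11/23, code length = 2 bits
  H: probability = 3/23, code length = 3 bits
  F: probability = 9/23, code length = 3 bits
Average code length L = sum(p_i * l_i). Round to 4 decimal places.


Weighted contributions p_i * l_i:
  D: (11/23) * 2 = 22/23
  H: (3/23) * 3 = 9/23
  F: (9/23) * 3 = 27/23
Sum = (22 + 9 + 27)/23 = 58/23

L = 58/23 = 2.5217 bits/symbol


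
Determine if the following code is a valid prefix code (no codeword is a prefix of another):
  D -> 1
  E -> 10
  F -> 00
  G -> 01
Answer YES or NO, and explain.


Checking each pair (does one codeword prefix another?):
  D='1' vs E='10': prefix -- VIOLATION

NO -- this is NOT a valid prefix code. D (1) is a prefix of E (10).


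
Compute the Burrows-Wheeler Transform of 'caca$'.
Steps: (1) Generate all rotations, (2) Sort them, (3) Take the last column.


Rotations (sorted):
  0: $caca -> last char: a
  1: a$cac -> last char: c
  2: aca$c -> last char: c
  3: ca$ca -> last char: a
  4: caca$ -> last char: $


BWT = acca$


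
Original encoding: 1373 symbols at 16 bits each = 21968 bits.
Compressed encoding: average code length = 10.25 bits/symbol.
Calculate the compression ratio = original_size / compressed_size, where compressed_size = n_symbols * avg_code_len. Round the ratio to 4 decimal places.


original_size = n_symbols * orig_bits = 1373 * 16 = 21968 bits
compressed_size = n_symbols * avg_code_len = 1373 * 10.25 = 14073.25 bits
ratio = original_size / compressed_size = 21968 / 14073.25 = 1.561

Compression ratio = 1.561


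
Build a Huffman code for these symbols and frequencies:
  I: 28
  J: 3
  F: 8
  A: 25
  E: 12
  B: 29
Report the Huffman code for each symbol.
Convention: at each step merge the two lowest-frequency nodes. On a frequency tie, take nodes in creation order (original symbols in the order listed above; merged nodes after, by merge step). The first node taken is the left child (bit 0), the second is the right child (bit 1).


Huffman tree construction:
Step 1: Merge J(3) + F(8) = 11
Step 2: Merge (J+F)(11) + E(12) = 23
Step 3: Merge ((J+F)+E)(23) + A(25) = 48
Step 4: Merge I(28) + B(29) = 57
Step 5: Merge (((J+F)+E)+A)(48) + (I+B)(57) = 105
Read each symbol's code off the tree from the root (left child = 0, right child = 1).

Codes:
  I: 10 (length 2)
  J: 0000 (length 4)
  F: 0001 (length 4)
  A: 01 (length 2)
  E: 001 (length 3)
  B: 11 (length 2)
Average code length: 244/105 = 2.3238 bits/symbol


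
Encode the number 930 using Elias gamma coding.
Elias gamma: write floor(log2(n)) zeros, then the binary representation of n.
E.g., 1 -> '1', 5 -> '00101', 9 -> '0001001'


num_bits = floor(log2(930)) + 1 = 10
leading_zeros = num_bits - 1 = 9
binary(930) = 1110100010

Elias gamma(930) = '000000000' + '1110100010' = 0000000001110100010 (19 bits)


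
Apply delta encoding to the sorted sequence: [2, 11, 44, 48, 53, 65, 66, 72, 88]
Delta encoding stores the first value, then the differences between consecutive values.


First value: 2
Deltas:
  11 - 2 = 9
  44 - 11 = 33
  48 - 44 = 4
  53 - 48 = 5
  65 - 53 = 12
  66 - 65 = 1
  72 - 66 = 6
  88 - 72 = 16


Delta encoded: [2, 9, 33, 4, 5, 12, 1, 6, 16]


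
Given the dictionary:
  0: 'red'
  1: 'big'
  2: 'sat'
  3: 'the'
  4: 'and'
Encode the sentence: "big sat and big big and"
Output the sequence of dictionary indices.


Look up each word in the dictionary:
  'big' -> 1
  'sat' -> 2
  'and' -> 4
  'big' -> 1
  'big' -> 1
  'and' -> 4

Encoded: [1, 2, 4, 1, 1, 4]


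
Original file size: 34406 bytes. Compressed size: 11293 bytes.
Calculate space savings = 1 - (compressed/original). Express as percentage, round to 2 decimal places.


ratio = compressed/original = 11293/34406 = 0.328228
savings = 1 - ratio = 1 - 0.328228 = 0.671772
as a percentage: 0.671772 * 100 = 67.18%

Space savings = 1 - 11293/34406 = 67.18%


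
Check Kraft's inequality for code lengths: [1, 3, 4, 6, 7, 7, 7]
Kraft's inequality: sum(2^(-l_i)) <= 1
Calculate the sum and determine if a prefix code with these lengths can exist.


Sum = 2^(-1) + 2^(-3) + 2^(-4) + 2^(-6) + 2^(-7) + 2^(-7) + 2^(-7)
    = 0.5 + 0.125 + 0.0625 + 0.015625 + 0.0078125 + 0.0078125 + 0.0078125
    = 93/128 = 0.7265625
Since 0.7265625 <= 1, Kraft's inequality IS satisfied.
A prefix code with these lengths CAN exist.

Kraft sum = 0.7265625. Satisfied.


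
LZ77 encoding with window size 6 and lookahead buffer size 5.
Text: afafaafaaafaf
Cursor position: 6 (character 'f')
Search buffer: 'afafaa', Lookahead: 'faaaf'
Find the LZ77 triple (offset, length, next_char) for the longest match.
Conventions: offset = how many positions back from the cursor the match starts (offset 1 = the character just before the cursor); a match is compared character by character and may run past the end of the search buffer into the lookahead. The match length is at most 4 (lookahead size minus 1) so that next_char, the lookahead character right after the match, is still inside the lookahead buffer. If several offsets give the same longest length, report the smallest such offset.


Try each offset into the search buffer:
  offset=1 (pos 5, char 'a'): match length 0
  offset=2 (pos 4, char 'a'): match length 0
  offset=3 (pos 3, char 'f'): match length 3
  offset=4 (pos 2, char 'a'): match length 0
  offset=5 (pos 1, char 'f'): match length 2
  offset=6 (pos 0, char 'a'): match length 0
Longest match has length 3 at offset 3.
next_char = character at position 6 + 3 = 9 -> 'a'

Best match: offset=3, length=3 (matching 'faa' starting at position 3)
LZ77 triple: (3, 3, 'a')


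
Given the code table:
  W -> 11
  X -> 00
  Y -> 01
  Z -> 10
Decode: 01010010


Decoding:
01 -> Y
01 -> Y
00 -> X
10 -> Z


Result: YYXZ


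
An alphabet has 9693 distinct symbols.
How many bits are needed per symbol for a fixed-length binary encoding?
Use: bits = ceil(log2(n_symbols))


log2(9693) = 13.2427
Bracket: 2^13 = 8192 < 9693 <= 2^14 = 16384
So ceil(log2(9693)) = 14

bits = ceil(log2(9693)) = ceil(13.2427) = 14 bits


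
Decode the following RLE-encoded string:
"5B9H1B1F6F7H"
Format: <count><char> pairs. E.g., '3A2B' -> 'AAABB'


Expanding each <count><char> pair:
  5B -> 'BBBBB'
  9H -> 'HHHHHHHHH'
  1B -> 'B'
  1F -> 'F'
  6F -> 'FFFFFF'
  7H -> 'HHHHHHH'

Decoded = BBBBBHHHHHHHHHBFFFFFFFHHHHHHH


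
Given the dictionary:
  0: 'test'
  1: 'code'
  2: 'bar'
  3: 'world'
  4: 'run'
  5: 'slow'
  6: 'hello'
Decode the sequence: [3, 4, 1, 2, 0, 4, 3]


Look up each index in the dictionary:
  3 -> 'world'
  4 -> 'run'
  1 -> 'code'
  2 -> 'bar'
  0 -> 'test'
  4 -> 'run'
  3 -> 'world'

Decoded: "world run code bar test run world"


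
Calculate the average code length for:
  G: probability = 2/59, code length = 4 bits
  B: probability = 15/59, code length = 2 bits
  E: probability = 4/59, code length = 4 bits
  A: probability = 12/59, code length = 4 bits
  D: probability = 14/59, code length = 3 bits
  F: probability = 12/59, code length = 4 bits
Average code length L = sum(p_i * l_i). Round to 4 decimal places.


Weighted contributions p_i * l_i:
  G: (2/59) * 4 = 8/59
  B: (15/59) * 2 = 30/59
  E: (4/59) * 4 = 16/59
  A: (12/59) * 4 = 48/59
  D: (14/59) * 3 = 42/59
  F: (12/59) * 4 = 48/59
Sum = (8 + 30 + 16 + 48 + 42 + 48)/59 = 192/59

L = 192/59 = 3.2542 bits/symbol
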